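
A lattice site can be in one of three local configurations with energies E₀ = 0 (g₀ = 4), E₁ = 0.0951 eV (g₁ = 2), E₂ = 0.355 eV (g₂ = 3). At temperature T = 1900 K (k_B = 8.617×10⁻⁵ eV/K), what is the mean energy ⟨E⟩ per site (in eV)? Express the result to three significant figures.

0.0418 eV

k_BT = 8.617×10⁻⁵ × 1900 K = 0.16372 eV.
Eᵢ/kT = 0, 0.58087, 2.1683.
Z = Σ gᵢe^(−Eᵢ/kT) = 4·e^(−0) + 2·e^(−0.58087) + 3·e^(−2.1683) = 4.0000 + 1.1188 + 0.34312 = 5.4619.
⟨E⟩ = Σ Eᵢ gᵢe^(−Eᵢ/kT) / Z = (0·4.0000 + 0.0951·1.1188 + 0.355·0.34312) / 5.4619 = 0.0418 eV.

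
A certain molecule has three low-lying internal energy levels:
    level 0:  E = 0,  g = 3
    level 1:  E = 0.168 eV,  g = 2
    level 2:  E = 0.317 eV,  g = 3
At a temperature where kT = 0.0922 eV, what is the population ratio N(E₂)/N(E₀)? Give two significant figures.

n₂/n₀ = (g₂/g₀) exp[−(E₂−E₀)/kT] = (3/3) × exp(−(0.317 eV)/(0.0922 eV)) = (3/3) × exp(-3.438) = 0.032.

0.032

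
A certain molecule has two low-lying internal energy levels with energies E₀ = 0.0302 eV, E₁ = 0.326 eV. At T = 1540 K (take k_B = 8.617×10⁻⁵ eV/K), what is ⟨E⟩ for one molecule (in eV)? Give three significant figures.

k_BT = 8.617×10⁻⁵ × 1540 K = 0.13270 eV.
Eᵢ/kT = 0.22758, 2.4567.
Z = Σ e^(−Eᵢ/kT) = e^(−0.22758) + e^(−2.4567) = 0.79646 + 0.085717 = 0.88218.
⟨E⟩ = Σ Eᵢ e^(−Eᵢ/kT) / Z = (0.0302·0.79646 + 0.326·0.085717) / 0.88218 = 0.0589 eV.

0.0589 eV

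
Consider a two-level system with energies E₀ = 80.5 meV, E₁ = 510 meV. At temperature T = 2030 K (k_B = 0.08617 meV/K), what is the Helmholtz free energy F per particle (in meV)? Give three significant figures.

k_BT = 0.08617 × 2030 K = 174.93 meV.
Eᵢ/kT = 0.46018, 2.9155.
Z = Σ e^(−Eᵢ/kT) = e^(−0.46018) + e^(−2.9155) = 0.63117 + 0.054177 = 0.68535.
F = −kT ln Z = −174.93 × ln(0.68535) = −174.93 × -0.37783 = 66.1 meV.

66.1 meV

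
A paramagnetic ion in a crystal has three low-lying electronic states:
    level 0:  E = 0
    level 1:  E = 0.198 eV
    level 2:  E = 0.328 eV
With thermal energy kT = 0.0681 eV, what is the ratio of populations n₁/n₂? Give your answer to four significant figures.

6.746

n₁/n₂ = exp[−(E₁−E₂)/kT] = exp(−(-0.130 eV)/(0.0681 eV)) = exp(1.90896) = 6.746.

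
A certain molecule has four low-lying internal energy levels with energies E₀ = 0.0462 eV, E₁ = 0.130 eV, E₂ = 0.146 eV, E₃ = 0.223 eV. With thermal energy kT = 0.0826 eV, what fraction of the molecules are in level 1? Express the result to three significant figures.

0.204

Eᵢ/kT = 0.55932, 1.5738, 1.7676, 2.6998.
Z = Σ e^(−Eᵢ/kT) = e^(−0.55932) + e^(−1.5738) + e^(−1.7676) + e^(−2.6998) = 0.57160 + 0.20726 + 0.17074 + 0.067219 = 1.0168.
P₁ = e^(−E₁/kT) / Z = 0.20726/1.0168 = 0.204.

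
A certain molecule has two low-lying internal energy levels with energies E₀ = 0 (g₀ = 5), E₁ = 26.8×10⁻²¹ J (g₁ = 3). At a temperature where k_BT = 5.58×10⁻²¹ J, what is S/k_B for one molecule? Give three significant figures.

Eᵢ/kT = 0, 4.8029.
Z = Σ gᵢe^(−Eᵢ/kT) = 5·e^(−0) + 3·e^(−4.8029) = 5.0000 + 0.024618 = 5.0246.
⟨E⟩ = Σ EᵢPᵢ = 0.13131 ×10⁻²¹ J.
S/k_B = ln Z + ⟨E⟩/kT = ln(5.0246) + 0.13131/5.58 = 1.6143 + 0.023532 = 1.64.

1.64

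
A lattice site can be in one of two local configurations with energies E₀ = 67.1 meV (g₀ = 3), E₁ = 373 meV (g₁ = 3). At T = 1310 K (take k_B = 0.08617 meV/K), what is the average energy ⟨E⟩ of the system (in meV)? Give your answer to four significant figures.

k_BT = 0.08617 × 1310 K = 112.883 meV.
Eᵢ/kT = 0.594421, 3.30431.
Z = Σ gᵢe^(−Eᵢ/kT) = 3·e^(−0.594421) + 3·e^(−3.30431) = 1.65565 + 0.110174 = 1.76582.
⟨E⟩ = Σ Eᵢ gᵢe^(−Eᵢ/kT) / Z = (67.1·1.65565 + 373·0.110174) / 1.76582 = 86.19 meV.

86.19 meV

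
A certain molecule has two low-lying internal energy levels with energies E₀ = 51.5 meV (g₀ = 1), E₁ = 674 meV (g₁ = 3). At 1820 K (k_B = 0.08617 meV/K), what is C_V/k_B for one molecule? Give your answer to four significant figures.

0.7995

k_BT = 0.08617 × 1820 K = 156.829 meV.
Eᵢ/kT = 0.328383, 4.29767.
Z = Σ gᵢe^(−Eᵢ/kT) = 1·e^(−0.328383) + 3·e^(−4.29767) = 0.720087 + 0.0408006 = 0.760888.
⟨E⟩ = 84.8799 meV, ⟨E²⟩ = 26869.4 meV².
C_V/k_B = (⟨E²⟩ − ⟨E⟩²)/(kT)² = (26869.4 − 7204.60)/24595.3 = 0.7995.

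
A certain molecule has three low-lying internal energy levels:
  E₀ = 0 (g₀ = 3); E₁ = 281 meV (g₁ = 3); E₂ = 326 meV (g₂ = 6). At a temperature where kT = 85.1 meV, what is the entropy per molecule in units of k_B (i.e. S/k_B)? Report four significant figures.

1.442

Eᵢ/kT = 0, 3.30200, 3.83079.
Z = Σ gᵢe^(−Eᵢ/kT) = 3·e^(−0) + 3·e^(−3.30200) + 6·e^(−3.83079) = 3.00000 + 0.110428 + 0.130155 = 3.24058.
⟨E⟩ = Σ EᵢPᵢ = 22.6690 meV.
S/k_B = ln Z + ⟨E⟩/kT = ln(3.24058) + 22.6690/85.1 = 1.17575 + 0.266381 = 1.442.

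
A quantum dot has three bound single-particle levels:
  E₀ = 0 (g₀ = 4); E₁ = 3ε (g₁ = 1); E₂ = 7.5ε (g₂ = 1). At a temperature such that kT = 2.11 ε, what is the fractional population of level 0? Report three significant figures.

0.937

Eᵢ/kT = 0, 1.4218, 3.5545.
Z = Σ gᵢe^(−Eᵢ/kT) = 4·e^(−0) + 1·e^(−1.4218) + 1·e^(−3.5545) = 4.0000 + 0.24128 + 0.028596 = 4.2699.
P₀ = g₀ e^(−E₀/kT) / Z = 4.0000/4.2699 = 0.937.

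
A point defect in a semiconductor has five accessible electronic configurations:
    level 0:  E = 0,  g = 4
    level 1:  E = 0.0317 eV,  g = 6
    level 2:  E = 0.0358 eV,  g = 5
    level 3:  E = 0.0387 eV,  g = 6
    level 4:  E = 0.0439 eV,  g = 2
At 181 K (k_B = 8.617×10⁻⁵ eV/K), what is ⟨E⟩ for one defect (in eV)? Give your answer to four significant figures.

k_BT = 8.617×10⁻⁵ × 181 K = 0.0155968 eV.
Eᵢ/kT = 0, 2.03247, 2.29534, 2.48128, 2.81468.
Z = Σ gᵢe^(−Eᵢ/kT) = 4·e^(−0) + 6·e^(−2.03247) + 5·e^(−2.29534) + 6·e^(−2.48128) + 2·e^(−2.81468) = 4.00000 + 0.786069 + 0.503636 + 0.501817 + 0.119848 = 5.91137.
⟨E⟩ = Σ Eᵢ gᵢe^(−Eᵢ/kT) / Z = (0·4.00000 + 0.0317·0.786069 + 0.0358·0.503636 + 0.0387·0.501817 + 0.0439·0.119848) / 5.91137 = 0.01144 eV.

0.01144 eV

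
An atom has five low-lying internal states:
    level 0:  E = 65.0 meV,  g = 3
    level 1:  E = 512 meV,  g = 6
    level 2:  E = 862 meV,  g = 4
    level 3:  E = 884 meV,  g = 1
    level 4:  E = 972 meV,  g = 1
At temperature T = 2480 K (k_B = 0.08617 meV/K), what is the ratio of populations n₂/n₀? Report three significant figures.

k_BT = 0.08617 × 2480 K = 213.70 meV.
n₂/n₀ = (g₂/g₀) exp[−(E₂−E₀)/kT] = (4/3) × exp(−(797.0 meV)/(213.70 meV)) = (4/3) × exp(-3.7295) = 0.0320.

0.0320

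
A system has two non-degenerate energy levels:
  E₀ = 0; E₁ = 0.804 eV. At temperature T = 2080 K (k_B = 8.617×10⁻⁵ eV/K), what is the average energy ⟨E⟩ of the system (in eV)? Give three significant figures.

k_BT = 8.617×10⁻⁵ × 2080 K = 0.17923 eV.
Eᵢ/kT = 0, 4.4859.
Z = Σ e^(−Eᵢ/kT) = e^(−0) + e^(−4.4859) = 1.0000 + 0.011267 = 1.0113.
⟨E⟩ = Σ Eᵢ e^(−Eᵢ/kT) / Z = (0·1.0000 + 0.804·0.011267) / 1.0113 = 0.00896 eV.

0.00896 eV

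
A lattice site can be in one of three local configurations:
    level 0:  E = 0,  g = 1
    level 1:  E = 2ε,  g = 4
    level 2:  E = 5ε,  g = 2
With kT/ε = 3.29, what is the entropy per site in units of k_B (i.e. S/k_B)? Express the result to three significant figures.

1.84

Eᵢ/kT = 0, 0.60790, 1.5198.
Z = Σ gᵢe^(−Eᵢ/kT) = 1·e^(−0) + 4·e^(−0.60790) + 2·e^(−1.5198) = 1.0000 + 2.1780 + 0.43751 = 3.6155.
⟨E⟩ = Σ EᵢPᵢ = 1.8099 ε.
S/k_B = ln Z + ⟨E⟩/kT = ln(3.6155) + 1.8099/3.29 = 1.2852 + 0.55012 = 1.84.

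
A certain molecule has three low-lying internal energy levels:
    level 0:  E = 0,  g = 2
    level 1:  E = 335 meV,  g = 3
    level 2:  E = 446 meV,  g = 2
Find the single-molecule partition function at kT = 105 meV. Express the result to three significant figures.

Z = 2.15

Eᵢ/kT = 0, 3.1905, 4.2476.
Z = Σ gᵢe^(−Eᵢ/kT) = 2·e^(−0) + 3·e^(−3.1905) + 2·e^(−4.2476) = 2.0000 + 0.12345 + 0.028597 = 2.1520.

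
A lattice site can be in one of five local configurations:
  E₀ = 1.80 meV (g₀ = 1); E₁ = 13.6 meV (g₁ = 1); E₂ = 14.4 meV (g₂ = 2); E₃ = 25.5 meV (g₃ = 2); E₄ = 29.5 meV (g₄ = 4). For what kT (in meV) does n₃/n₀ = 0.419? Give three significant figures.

15.2 meV

n₃/n₀ = (g₃/g₀) exp[−(E₃−E₀)/kT] = 0.419.
⇒ (E₃−E₀)/kT = ln((2/1)/0.419) = ln(4.7733) = 1.5630.
kT = 23.70 meV / 1.5630 = 15.2 meV.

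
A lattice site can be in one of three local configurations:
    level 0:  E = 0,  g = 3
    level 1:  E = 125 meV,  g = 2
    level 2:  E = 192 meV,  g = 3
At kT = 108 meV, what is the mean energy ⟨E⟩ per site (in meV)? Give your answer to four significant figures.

Eᵢ/kT = 0, 1.15741, 1.77778.
Z = Σ gᵢe^(−Eᵢ/kT) = 3·e^(−0) + 2·e^(−1.15741) + 3·e^(−1.77778) = 3.00000 + 0.628598 + 0.507039 = 4.13564.
⟨E⟩ = Σ Eᵢ gᵢe^(−Eᵢ/kT) / Z = (0·3.00000 + 125·0.628598 + 192·0.507039) / 4.13564 = 42.54 meV.

42.54 meV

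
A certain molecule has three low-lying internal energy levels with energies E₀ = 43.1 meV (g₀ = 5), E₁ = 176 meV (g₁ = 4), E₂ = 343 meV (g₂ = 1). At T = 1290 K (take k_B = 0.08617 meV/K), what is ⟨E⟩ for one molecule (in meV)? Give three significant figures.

71.9 meV

k_BT = 0.08617 × 1290 K = 111.16 meV.
Eᵢ/kT = 0.38773, 1.5833, 3.0856.
Z = Σ gᵢe^(−Eᵢ/kT) = 5·e^(−0.38773) + 4·e^(−1.5833) + 1·e^(−3.0856) = 3.3930 + 0.82119 + 0.045703 = 4.2599.
⟨E⟩ = Σ Eᵢ gᵢe^(−Eᵢ/kT) / Z = (43.1·3.3930 + 176·0.82119 + 343·0.045703) / 4.2599 = 71.9 meV.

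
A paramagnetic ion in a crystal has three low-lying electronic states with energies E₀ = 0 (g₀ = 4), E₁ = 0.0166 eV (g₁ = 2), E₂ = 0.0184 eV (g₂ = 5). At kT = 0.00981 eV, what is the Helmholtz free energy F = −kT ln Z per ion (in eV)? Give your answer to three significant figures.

Eᵢ/kT = 0, 1.6922, 1.8756.
Z = Σ gᵢe^(−Eᵢ/kT) = 4·e^(−0) + 2·e^(−1.6922) + 5·e^(−1.8756) = 4.0000 + 0.36823 + 0.76631 = 5.1345.
F = −kT ln Z = −0.00981 × ln(5.1345) = −0.00981 × 1.6360 = -0.0160 eV.

-0.0160 eV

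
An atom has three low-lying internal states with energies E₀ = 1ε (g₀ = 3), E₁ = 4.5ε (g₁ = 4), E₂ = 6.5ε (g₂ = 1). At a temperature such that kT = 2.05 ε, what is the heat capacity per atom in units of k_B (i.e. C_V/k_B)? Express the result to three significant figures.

0.547

Eᵢ/kT = 0.48780, 2.1951, 3.1707.
Z = Σ gᵢe^(−Eᵢ/kT) = 3·e^(−0.48780) + 4·e^(−2.1951) + 1·e^(−3.1707) = 1.8419 + 0.44539 + 0.041974 = 2.3293.
⟨E⟩ = 1.7683 ε, ⟨E²⟩ = 5.4241 ε².
C_V/k_B = (⟨E²⟩ − ⟨E⟩²)/(kT)² = (5.4241 − 3.1269)/4.2025 = 0.547.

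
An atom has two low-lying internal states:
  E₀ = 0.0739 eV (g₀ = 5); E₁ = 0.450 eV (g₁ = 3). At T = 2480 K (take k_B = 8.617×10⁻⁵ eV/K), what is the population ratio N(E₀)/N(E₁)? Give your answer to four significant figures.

k_BT = 8.617×10⁻⁵ × 2480 K = 0.213702 eV.
n₀/n₁ = (g₀/g₁) exp[−(E₀−E₁)/kT] = (5/3) × exp(−(-0.3761 eV)/(0.213702 eV)) = (5/3) × exp(1.75993) = 9.687.

9.687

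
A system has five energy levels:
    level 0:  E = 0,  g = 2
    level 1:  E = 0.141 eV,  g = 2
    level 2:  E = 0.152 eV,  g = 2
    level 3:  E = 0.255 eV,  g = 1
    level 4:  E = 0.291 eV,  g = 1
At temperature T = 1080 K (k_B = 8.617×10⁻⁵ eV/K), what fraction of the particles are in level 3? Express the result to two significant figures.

0.022

k_BT = 8.617×10⁻⁵ × 1080 K = 0.09306 eV.
Eᵢ/kT = 0, 1.515, 1.633, 2.740, 3.127.
Z = Σ gᵢe^(−Eᵢ/kT) = 2·e^(−0) + 2·e^(−1.515) + 2·e^(−1.633) + 1·e^(−2.740) + 1·e^(−3.127) = 2.000 + 0.4396 + 0.3907 + 0.06457 + 0.04385 = 2.939.
P₃ = g₃ e^(−E₃/kT) / Z = 0.06457/2.939 = 0.022.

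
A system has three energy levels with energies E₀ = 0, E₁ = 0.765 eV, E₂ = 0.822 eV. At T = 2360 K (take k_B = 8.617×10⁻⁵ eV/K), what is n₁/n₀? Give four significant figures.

0.02324

k_BT = 8.617×10⁻⁵ × 2360 K = 0.203361 eV.
n₁/n₀ = exp[−(E₁−E₀)/kT] = exp(−(0.765 eV)/(0.203361 eV)) = exp(-3.76178) = 0.02324.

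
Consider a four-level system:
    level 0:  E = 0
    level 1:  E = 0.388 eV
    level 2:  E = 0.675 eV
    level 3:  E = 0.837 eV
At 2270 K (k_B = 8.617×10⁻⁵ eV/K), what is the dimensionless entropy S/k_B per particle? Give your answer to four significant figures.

k_BT = 8.617×10⁻⁵ × 2270 K = 0.195606 eV.
Eᵢ/kT = 0, 1.98358, 3.45081, 4.27901.
Z = Σ e^(−Eᵢ/kT) = e^(−0) + e^(−1.98358) + e^(−3.45081) + e^(−4.27901) = 1.00000 + 0.137576 + 0.0317199 + 0.0138564 = 1.18315.
⟨E⟩ = Σ EᵢPᵢ = 0.0730154 eV.
S/k_B = ln Z + ⟨E⟩/kT = ln(1.18315) + 0.0730154/0.195606 = 0.168180 + 0.373278 = 0.5415.

0.5415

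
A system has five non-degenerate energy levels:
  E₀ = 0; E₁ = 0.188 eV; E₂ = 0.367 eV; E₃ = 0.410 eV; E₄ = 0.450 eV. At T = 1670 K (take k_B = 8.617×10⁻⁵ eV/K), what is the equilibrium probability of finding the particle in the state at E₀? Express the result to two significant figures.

k_BT = 8.617×10⁻⁵ × 1670 K = 0.1439 eV.
Eᵢ/kT = 0, 1.306, 2.550, 2.849, 3.127.
Z = Σ e^(−Eᵢ/kT) = e^(−0) + e^(−1.306) + e^(−2.550) + e^(−2.849) + e^(−3.127) = 1.000 + 0.2709 + 0.07808 + 0.05790 + 0.04385 = 1.451.
P₀ = e^(−E₀/kT) / Z = 1.000/1.451 = 0.69.

0.69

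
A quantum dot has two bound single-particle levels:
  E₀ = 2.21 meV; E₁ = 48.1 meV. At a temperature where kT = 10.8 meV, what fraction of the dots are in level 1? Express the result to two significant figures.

0.014

Eᵢ/kT = 0.2046, 4.454.
Z = Σ e^(−Eᵢ/kT) = e^(−0.2046) + e^(−4.454) = 0.8150 + 0.01163 = 0.8266.
P₁ = e^(−E₁/kT) / Z = 0.01163/0.8266 = 0.014.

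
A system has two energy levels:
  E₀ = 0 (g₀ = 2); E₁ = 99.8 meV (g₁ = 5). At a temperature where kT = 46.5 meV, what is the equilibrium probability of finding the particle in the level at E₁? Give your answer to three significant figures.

Eᵢ/kT = 0, 2.1462.
Z = Σ gᵢe^(−Eᵢ/kT) = 2·e^(−0) + 5·e^(−2.1462) = 2.0000 + 0.58464 = 2.5846.
P₁ = g₁ e^(−E₁/kT) / Z = 0.58464/2.5846 = 0.226.

0.226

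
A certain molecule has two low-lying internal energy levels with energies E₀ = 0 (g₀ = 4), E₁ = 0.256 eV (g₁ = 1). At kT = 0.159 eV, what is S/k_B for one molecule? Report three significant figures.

1.51

Eᵢ/kT = 0, 1.6101.
Z = Σ gᵢe^(−Eᵢ/kT) = 4·e^(−0) + 1·e^(−1.6101) = 4.0000 + 0.19987 = 4.1999.
⟨E⟩ = Σ EᵢPᵢ = 0.012183 eV.
S/k_B = ln Z + ⟨E⟩/kT = ln(4.1999) + 0.012183/0.159 = 1.4351 + 0.076623 = 1.51.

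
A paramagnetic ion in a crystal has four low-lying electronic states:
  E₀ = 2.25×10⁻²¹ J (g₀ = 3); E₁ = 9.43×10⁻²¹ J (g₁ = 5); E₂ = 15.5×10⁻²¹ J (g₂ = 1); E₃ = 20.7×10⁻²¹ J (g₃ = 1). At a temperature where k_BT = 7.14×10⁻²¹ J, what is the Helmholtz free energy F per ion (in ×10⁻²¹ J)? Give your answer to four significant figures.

-9.328 ×10⁻²¹ J

Eᵢ/kT = 0.315126, 1.32073, 2.17087, 2.89916.
Z = Σ gᵢe^(−Eᵢ/kT) = 3·e^(−0.315126) + 5·e^(−1.32073) + 1·e^(−2.17087) + 1·e^(−2.89916) = 2.18909 + 1.33470 + 0.114078 + 0.0550695 = 3.69294.
F = −kT ln Z = −7.14 × ln(3.69294) = −7.14 × 1.30642 = -9.328 ×10⁻²¹ J.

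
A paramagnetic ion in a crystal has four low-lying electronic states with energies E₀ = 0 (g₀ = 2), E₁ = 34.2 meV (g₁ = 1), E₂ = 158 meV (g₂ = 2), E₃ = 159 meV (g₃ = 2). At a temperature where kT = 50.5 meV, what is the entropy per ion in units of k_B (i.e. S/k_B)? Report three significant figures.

1.32

Eᵢ/kT = 0, 0.67723, 3.1287, 3.1485.
Z = Σ gᵢe^(−Eᵢ/kT) = 2·e^(−0) + 1·e^(−0.67723) + 2·e^(−3.1287) + 2·e^(−3.1485) = 2.0000 + 0.50802 + 0.087549 + 0.085833 = 2.6814.
⟨E⟩ = Σ EᵢPᵢ = 16.728 meV.
S/k_B = ln Z + ⟨E⟩/kT = ln(2.6814) + 16.728/50.5 = 0.98634 + 0.33125 = 1.32.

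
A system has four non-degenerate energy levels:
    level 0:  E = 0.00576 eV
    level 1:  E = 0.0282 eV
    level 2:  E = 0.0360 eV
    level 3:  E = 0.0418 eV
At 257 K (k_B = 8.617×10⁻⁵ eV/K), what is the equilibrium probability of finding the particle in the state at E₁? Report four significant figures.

k_BT = 8.617×10⁻⁵ × 257 K = 0.0221457 eV.
Eᵢ/kT = 0.260096, 1.27338, 1.62560, 1.88750.
Z = Σ e^(−Eᵢ/kT) = e^(−0.260096) + e^(−1.27338) + e^(−1.62560) + e^(−1.88750) = 0.770978 + 0.279884 + 0.196794 + 0.151450 = 1.39911.
P₁ = e^(−E₁/kT) / Z = 0.279884/1.39911 = 0.2000.

0.2000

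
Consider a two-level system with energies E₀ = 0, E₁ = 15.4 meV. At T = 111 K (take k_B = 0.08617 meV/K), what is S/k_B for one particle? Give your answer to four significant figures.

k_BT = 0.08617 × 111 K = 9.56487 meV.
Eᵢ/kT = 0, 1.61006.
Z = Σ e^(−Eᵢ/kT) = e^(−0) + e^(−1.61006) = 1.00000 + 0.199876 = 1.19988.
⟨E⟩ = Σ EᵢPᵢ = 2.56533 meV.
S/k_B = ln Z + ⟨E⟩/kT = ln(1.19988) + 2.56533/9.56487 = 0.182222 + 0.268203 = 0.4504.

0.4504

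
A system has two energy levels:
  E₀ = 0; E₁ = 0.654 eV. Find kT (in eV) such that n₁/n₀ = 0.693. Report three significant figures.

1.78 eV

n₁/n₀ = exp[−(E₁−E₀)/kT] = 0.693.
⇒ (E₁−E₀)/kT = ln(1/0.693) = ln(1.4430) = 0.36672.
kT = 0.654 eV / 0.36672 = 1.78 eV.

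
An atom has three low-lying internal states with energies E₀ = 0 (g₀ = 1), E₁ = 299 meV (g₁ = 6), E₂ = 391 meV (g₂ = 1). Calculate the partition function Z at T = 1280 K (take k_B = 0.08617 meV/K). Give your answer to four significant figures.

Z = 1.428

k_BT = 0.08617 × 1280 K = 110.298 meV.
Eᵢ/kT = 0, 2.71084, 3.54494.
Z = Σ gᵢe^(−Eᵢ/kT) = 1·e^(−0) + 6·e^(−2.71084) + 1·e^(−3.54494) = 1.00000 + 0.398886 + 0.0288704 = 1.42776.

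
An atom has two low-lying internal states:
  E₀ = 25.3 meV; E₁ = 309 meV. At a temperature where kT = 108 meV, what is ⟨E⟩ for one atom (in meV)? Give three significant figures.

Eᵢ/kT = 0.23426, 2.8611.
Z = Σ e^(−Eᵢ/kT) = e^(−0.23426) + e^(−2.8611) = 0.79116 + 0.057206 = 0.84837.
⟨E⟩ = Σ Eᵢ e^(−Eᵢ/kT) / Z = (25.3·0.79116 + 309·0.057206) / 0.84837 = 44.4 meV.

44.4 meV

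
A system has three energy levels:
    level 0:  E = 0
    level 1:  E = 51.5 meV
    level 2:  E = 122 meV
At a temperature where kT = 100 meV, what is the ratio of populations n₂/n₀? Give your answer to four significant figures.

0.2952

n₂/n₀ = exp[−(E₂−E₀)/kT] = exp(−(122 meV)/(100 meV)) = exp(-1.22000) = 0.2952.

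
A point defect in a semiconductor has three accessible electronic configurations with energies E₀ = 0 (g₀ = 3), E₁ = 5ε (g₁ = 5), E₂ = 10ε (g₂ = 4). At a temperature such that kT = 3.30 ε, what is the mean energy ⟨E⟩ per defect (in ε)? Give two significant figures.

Eᵢ/kT = 0, 1.515, 3.030.
Z = Σ gᵢe^(−Eᵢ/kT) = 3·e^(−0) + 5·e^(−1.515) + 4·e^(−3.030) = 3.000 + 1.099 + 0.1933 = 4.292.
⟨E⟩ = Σ Eᵢ gᵢe^(−Eᵢ/kT) / Z = (0·3.000 + 5·1.099 + 10·0.1933) / 4.292 = 1.7 ε.

1.7 ε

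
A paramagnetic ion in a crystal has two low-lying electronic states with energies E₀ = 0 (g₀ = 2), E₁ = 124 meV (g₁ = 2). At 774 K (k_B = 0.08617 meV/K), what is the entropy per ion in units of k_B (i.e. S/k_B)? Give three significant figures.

k_BT = 0.08617 × 774 K = 66.696 meV.
Eᵢ/kT = 0, 1.8592.
Z = Σ gᵢe^(−Eᵢ/kT) = 2·e^(−0) + 2·e^(−1.8592) = 2.0000 + 0.31159 = 2.3116.
⟨E⟩ = Σ EᵢPᵢ = 16.714 meV.
S/k_B = ln Z + ⟨E⟩/kT = ln(2.3116) + 16.714/66.696 = 0.83794 + 0.25060 = 1.09.

1.09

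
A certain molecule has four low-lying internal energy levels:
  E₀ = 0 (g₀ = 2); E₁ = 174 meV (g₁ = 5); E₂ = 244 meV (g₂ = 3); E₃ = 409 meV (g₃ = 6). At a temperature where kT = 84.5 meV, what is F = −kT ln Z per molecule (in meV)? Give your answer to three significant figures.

Eᵢ/kT = 0, 2.0592, 2.8876, 4.8402.
Z = Σ gᵢe^(−Eᵢ/kT) = 2·e^(−0) + 5·e^(−2.0592) + 3·e^(−2.8876) + 6·e^(−4.8402) = 2.0000 + 0.63778 + 0.16713 + 0.047433 = 2.8523.
F = −kT ln Z = −84.5 × ln(2.8523) = −84.5 × 1.0481 = -88.6 meV.

-88.6 meV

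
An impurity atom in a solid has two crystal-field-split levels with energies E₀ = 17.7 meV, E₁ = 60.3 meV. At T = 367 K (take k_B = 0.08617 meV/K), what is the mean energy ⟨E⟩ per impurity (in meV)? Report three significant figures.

26.5 meV

k_BT = 0.08617 × 367 K = 31.624 meV.
Eᵢ/kT = 0.55970, 1.9068.
Z = Σ e^(−Eᵢ/kT) = e^(−0.55970) + e^(−1.9068) = 0.57138 + 0.14856 = 0.71994.
⟨E⟩ = Σ Eᵢ e^(−Eᵢ/kT) / Z = (17.7·0.57138 + 60.3·0.14856) / 0.71994 = 26.5 meV.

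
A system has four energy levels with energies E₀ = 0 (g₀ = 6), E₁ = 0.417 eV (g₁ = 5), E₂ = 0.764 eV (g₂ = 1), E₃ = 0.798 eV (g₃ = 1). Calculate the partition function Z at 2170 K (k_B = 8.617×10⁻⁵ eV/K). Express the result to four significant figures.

Z = 6.568

k_BT = 8.617×10⁻⁵ × 2170 K = 0.186989 eV.
Eᵢ/kT = 0, 2.23008, 4.08580, 4.26763.
Z = Σ gᵢe^(−Eᵢ/kT) = 6·e^(−0) + 5·e^(−2.23008) + 1·e^(−4.08580) + 1·e^(−4.26763) = 6.00000 + 0.537599 + 0.0168097 + 0.0140150 = 6.56842.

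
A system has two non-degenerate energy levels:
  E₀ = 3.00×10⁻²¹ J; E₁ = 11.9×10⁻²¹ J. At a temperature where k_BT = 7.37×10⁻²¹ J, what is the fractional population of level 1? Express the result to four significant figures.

0.2301

Eᵢ/kT = 0.407056, 1.61465.
Z = Σ e^(−Eᵢ/kT) = e^(−0.407056) + e^(−1.61465) = 0.665607 + 0.198960 = 0.864567.
P₁ = e^(−E₁/kT) / Z = 0.198960/0.864567 = 0.2301.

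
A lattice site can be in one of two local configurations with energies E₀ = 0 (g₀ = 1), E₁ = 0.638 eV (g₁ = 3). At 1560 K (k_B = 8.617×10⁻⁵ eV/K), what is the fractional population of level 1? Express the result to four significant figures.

k_BT = 8.617×10⁻⁵ × 1560 K = 0.134425 eV.
Eᵢ/kT = 0, 4.74614.
Z = Σ gᵢe^(−Eᵢ/kT) = 1·e^(−0) + 3·e^(−4.74614) = 1.00000 + 0.0260555 = 1.02606.
P₁ = g₁ e^(−E₁/kT) / Z = 0.0260555/1.02606 = 0.02539.

0.02539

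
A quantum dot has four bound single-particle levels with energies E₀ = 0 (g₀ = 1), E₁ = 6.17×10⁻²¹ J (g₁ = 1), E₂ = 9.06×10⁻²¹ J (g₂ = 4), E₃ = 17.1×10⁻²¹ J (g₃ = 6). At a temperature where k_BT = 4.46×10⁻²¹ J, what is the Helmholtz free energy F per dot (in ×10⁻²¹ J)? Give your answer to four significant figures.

-2.875 ×10⁻²¹ J

Eᵢ/kT = 0, 1.38341, 2.03139, 3.83408.
Z = Σ gᵢe^(−Eᵢ/kT) = 1·e^(−0) + 1·e^(−1.38341) + 4·e^(−2.03139) + 6·e^(−3.83408) = 1.00000 + 0.250722 + 0.524612 + 0.129727 = 1.90506.
F = −kT ln Z = −4.46 × ln(1.90506) = −4.46 × 0.644514 = -2.875 ×10⁻²¹ J.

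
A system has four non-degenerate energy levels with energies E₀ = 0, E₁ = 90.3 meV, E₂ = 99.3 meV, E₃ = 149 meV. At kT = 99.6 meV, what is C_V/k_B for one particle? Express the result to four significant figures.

Eᵢ/kT = 0, 0.906627, 0.996988, 1.49598.
Z = Σ e^(−Eᵢ/kT) = e^(−0) + e^(−0.906627) + e^(−0.996988) + e^(−1.49598) = 1.00000 + 0.403884 + 0.368989 + 0.224029 = 1.99690.
⟨E⟩ = 53.3285 meV, ⟨E²⟩ = 5961.93 meV².
C_V/k_B = (⟨E²⟩ − ⟨E⟩²)/(kT)² = (5961.93 − 2843.93)/9920.16 = 0.3143.

0.3143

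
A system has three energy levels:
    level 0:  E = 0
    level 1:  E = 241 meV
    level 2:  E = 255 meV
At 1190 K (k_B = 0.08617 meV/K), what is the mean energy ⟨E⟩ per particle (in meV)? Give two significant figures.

k_BT = 0.08617 × 1190 K = 102.5 meV.
Eᵢ/kT = 0, 2.351, 2.488.
Z = Σ e^(−Eᵢ/kT) = e^(−0) + e^(−2.351) + e^(−2.488) = 1.000 + 0.09527 + 0.08308 = 1.178.
⟨E⟩ = Σ Eᵢ e^(−Eᵢ/kT) / Z = (0·1.000 + 241·0.09527 + 255·0.08308) / 1.178 = 37 meV.

37 meV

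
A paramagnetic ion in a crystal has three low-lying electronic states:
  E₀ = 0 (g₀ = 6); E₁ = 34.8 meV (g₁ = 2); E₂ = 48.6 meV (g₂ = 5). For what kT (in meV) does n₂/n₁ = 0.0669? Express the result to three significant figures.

n₂/n₁ = (g₂/g₁) exp[−(E₂−E₁)/kT] = 0.0669.
⇒ (E₂−E₁)/kT = ln((5/2)/0.0669) = ln(37.369) = 3.6208.
kT = 13.8 meV / 3.6208 = 3.81 meV.

3.81 meV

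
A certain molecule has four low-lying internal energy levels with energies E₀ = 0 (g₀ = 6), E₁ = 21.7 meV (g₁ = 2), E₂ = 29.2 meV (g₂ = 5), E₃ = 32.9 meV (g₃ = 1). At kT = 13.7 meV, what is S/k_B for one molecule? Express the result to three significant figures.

2.26

Eᵢ/kT = 0, 1.5839, 2.1314, 2.4015.
Z = Σ gᵢe^(−Eᵢ/kT) = 6·e^(−0) + 2·e^(−1.5839) + 5·e^(−2.1314) + 1·e^(−2.4015) = 6.0000 + 0.41035 + 0.59336 + 0.090582 = 7.0943.
⟨E⟩ = Σ EᵢPᵢ = 4.1175 meV.
S/k_B = ln Z + ⟨E⟩/kT = ln(7.0943) + 4.1175/13.7 = 1.9593 + 0.30055 = 2.26.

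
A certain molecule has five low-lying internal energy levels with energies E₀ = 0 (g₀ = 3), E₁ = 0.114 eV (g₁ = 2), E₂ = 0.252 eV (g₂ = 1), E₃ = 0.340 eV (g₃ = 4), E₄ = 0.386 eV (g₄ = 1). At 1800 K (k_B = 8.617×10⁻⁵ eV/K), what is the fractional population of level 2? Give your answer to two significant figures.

0.042

k_BT = 8.617×10⁻⁵ × 1800 K = 0.1551 eV.
Eᵢ/kT = 0, 0.7350, 1.625, 2.192, 2.489.
Z = Σ gᵢe^(−Eᵢ/kT) = 3·e^(−0) + 2·e^(−0.7350) + 1·e^(−1.625) + 4·e^(−2.192) + 1·e^(−2.489) = 3.000 + 0.9590 + 0.1969 + 0.4468 + 0.08299 = 4.686.
P₂ = g₂ e^(−E₂/kT) / Z = 0.1969/4.686 = 0.042.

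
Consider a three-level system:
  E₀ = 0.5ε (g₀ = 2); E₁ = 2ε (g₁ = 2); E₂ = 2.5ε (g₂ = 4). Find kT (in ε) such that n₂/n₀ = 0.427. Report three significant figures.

n₂/n₀ = (g₂/g₀) exp[−(E₂−E₀)/kT] = 0.427.
⇒ (E₂−E₀)/kT = ln((4/2)/0.427) = ln(4.6838) = 1.5441.
kT = 2.0ε / 1.5441 = 1.30 ε.

1.30 ε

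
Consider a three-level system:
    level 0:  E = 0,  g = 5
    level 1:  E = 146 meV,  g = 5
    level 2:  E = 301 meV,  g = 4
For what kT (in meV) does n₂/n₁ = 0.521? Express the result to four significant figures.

n₂/n₁ = (g₂/g₁) exp[−(E₂−E₁)/kT] = 0.521.
⇒ (E₂−E₁)/kT = ln((4/5)/0.521) = ln(1.53551) = 0.428863.
kT = 155 meV / 0.428863 = 361.4 meV.

361.4 meV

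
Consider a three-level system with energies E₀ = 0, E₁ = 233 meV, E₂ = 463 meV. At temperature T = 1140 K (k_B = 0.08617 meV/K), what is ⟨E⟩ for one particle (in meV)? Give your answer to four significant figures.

23.49 meV

k_BT = 0.08617 × 1140 K = 98.2338 meV.
Eᵢ/kT = 0, 2.37189, 4.71325.
Z = Σ e^(−Eᵢ/kT) = e^(−0) + e^(−2.37189) + e^(−4.71325) = 1.00000 + 0.0933042 + 0.00897556 = 1.10228.
⟨E⟩ = Σ Eᵢ e^(−Eᵢ/kT) / Z = (0·1.00000 + 233·0.0933042 + 463·0.00897556) / 1.10228 = 23.49 meV.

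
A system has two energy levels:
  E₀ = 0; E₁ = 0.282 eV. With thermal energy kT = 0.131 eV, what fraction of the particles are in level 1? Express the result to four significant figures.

Eᵢ/kT = 0, 2.15267.
Z = Σ e^(−Eᵢ/kT) = e^(−0) + e^(−2.15267) = 1.00000 + 0.116174 = 1.11617.
P₁ = e^(−E₁/kT) / Z = 0.116174/1.11617 = 0.1041.

0.1041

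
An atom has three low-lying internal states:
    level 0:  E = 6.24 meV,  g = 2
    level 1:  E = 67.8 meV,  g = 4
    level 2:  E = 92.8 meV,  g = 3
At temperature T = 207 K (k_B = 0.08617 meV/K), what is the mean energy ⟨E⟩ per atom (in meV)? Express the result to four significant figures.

k_BT = 0.08617 × 207 K = 17.8372 meV.
Eᵢ/kT = 0.349831, 3.80105, 5.20261.
Z = Σ gᵢe^(−Eᵢ/kT) = 2·e^(−0.349831) + 4·e^(−3.80105) + 3·e^(−5.20261) = 1.40961 + 0.0893892 + 0.0165066 = 1.51551.
⟨E⟩ = Σ Eᵢ gᵢe^(−Eᵢ/kT) / Z = (6.24·1.40961 + 67.8·0.0893892 + 92.8·0.0165066) / 1.51551 = 10.81 meV.

10.81 meV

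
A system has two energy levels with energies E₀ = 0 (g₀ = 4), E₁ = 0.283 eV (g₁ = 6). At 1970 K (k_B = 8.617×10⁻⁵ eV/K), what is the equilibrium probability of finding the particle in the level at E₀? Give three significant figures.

k_BT = 8.617×10⁻⁵ × 1970 K = 0.16975 eV.
Eᵢ/kT = 0, 1.6672.
Z = Σ gᵢe^(−Eᵢ/kT) = 4·e^(−0) + 6·e^(−1.6672) = 4.0000 + 1.1326 = 5.1326.
P₀ = g₀ e^(−E₀/kT) / Z = 4.0000/5.1326 = 0.779.

0.779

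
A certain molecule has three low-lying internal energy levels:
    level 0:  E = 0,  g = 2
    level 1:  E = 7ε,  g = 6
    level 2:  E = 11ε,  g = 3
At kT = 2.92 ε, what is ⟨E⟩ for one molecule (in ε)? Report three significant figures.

1.75 ε

Eᵢ/kT = 0, 2.3973, 3.7671.
Z = Σ gᵢe^(−Eᵢ/kT) = 2·e^(−0) + 6·e^(−2.3973) + 3·e^(−3.7671) = 2.0000 + 0.54578 + 0.069357 = 2.6151.
⟨E⟩ = Σ Eᵢ gᵢe^(−Eᵢ/kT) / Z = (0·2.0000 + 7·0.54578 + 11·0.069357) / 2.6151 = 1.75 ε.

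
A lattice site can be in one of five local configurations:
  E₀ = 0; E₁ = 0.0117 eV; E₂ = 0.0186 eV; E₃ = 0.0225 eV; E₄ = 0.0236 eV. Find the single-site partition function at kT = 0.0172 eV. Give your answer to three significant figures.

Eᵢ/kT = 0, 0.68023, 1.0814, 1.3081, 1.3721.
Z = Σ e^(−Eᵢ/kT) = e^(−0) + e^(−0.68023) + e^(−1.0814) + e^(−1.3081) + e^(−1.3721) = 1.0000 + 0.50650 + 0.33912 + 0.27033 + 0.25357 = 2.3695.

Z = 2.37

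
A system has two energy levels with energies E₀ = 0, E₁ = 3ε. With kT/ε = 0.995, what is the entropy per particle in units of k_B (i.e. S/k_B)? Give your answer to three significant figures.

Eᵢ/kT = 0, 3.0151.
Z = Σ e^(−Eᵢ/kT) = e^(−0) + e^(−3.0151) = 1.0000 + 0.049041 = 1.0490.
⟨E⟩ = Σ EᵢPᵢ = 0.14025 ε.
S/k_B = ln Z + ⟨E⟩/kT = ln(1.0490) + 0.14025/0.995 = 0.047837 + 0.14095 = 0.189.

0.189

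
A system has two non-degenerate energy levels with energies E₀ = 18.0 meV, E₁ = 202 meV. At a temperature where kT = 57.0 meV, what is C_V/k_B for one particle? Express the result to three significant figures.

0.382

Eᵢ/kT = 0.31579, 3.5439.
Z = Σ e^(−Eᵢ/kT) = e^(−0.31579) + e^(−3.5439) = 0.72921 + 0.028900 = 0.75811.
⟨E⟩ = 25.014 meV, ⟨E²⟩ = 1867.1 meV².
C_V/k_B = (⟨E²⟩ − ⟨E⟩²)/(kT)² = (1867.1 − 625.70)/3249.0 = 0.382.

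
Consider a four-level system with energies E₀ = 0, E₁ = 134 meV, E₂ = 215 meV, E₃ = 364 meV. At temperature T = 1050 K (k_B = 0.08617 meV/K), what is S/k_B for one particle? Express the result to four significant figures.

k_BT = 0.08617 × 1050 K = 90.4785 meV.
Eᵢ/kT = 0, 1.48101, 2.37626, 4.02306.
Z = Σ e^(−Eᵢ/kT) = e^(−0) + e^(−1.48101) + e^(−2.37626) + e^(−4.02306) = 1.00000 + 0.227408 + 0.0928974 + 0.0178981 = 1.33820.
⟨E⟩ = Σ EᵢPᵢ = 42.5650 meV.
S/k_B = ln Z + ⟨E⟩/kT = ln(1.33820) + 42.5650/90.4785 = 0.291325 + 0.470443 = 0.7618.

0.7618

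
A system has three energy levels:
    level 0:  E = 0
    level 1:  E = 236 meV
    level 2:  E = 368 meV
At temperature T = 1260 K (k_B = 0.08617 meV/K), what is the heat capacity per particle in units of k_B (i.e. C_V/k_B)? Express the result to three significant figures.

k_BT = 0.08617 × 1260 K = 108.57 meV.
Eᵢ/kT = 0, 2.1737, 3.3895.
Z = Σ e^(−Eᵢ/kT) = e^(−0) + e^(−2.1737) + e^(−3.3895) = 1.0000 + 0.11376 + 0.033726 = 1.1475.
⟨E⟩ = 34.212 meV, ⟨E²⟩ = 9501.8 meV².
C_V/k_B = (⟨E²⟩ − ⟨E⟩²)/(kT)² = (9501.8 − 1170.5)/11787 = 0.707.

0.707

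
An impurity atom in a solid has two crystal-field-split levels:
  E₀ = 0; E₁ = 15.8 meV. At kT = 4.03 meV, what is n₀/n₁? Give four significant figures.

50.43

n₀/n₁ = exp[−(E₀−E₁)/kT] = exp(−(-15.8 meV)/(4.03 meV)) = exp(3.92060) = 50.43.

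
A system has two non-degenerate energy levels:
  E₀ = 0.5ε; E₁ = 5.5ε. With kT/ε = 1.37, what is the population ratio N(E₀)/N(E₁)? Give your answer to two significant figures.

n₀/n₁ = exp[−(E₀−E₁)/kT] = exp(−(-5.0ε)/(1.37ε)) = exp(3.650) = 38.

38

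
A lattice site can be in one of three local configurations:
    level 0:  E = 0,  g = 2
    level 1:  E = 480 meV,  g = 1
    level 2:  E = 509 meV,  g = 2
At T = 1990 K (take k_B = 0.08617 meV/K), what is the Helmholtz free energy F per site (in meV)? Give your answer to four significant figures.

-132.3 meV

k_BT = 0.08617 × 1990 K = 171.478 meV.
Eᵢ/kT = 0, 2.79919, 2.96831.
Z = Σ gᵢe^(−Eᵢ/kT) = 2·e^(−0) + 1·e^(−2.79919) + 2·e^(−2.96831) = 2.00000 + 0.0608593 + 0.102780 = 2.16364.
F = −kT ln Z = −171.478 × ln(2.16364) = −171.478 × 0.771792 = -132.3 meV.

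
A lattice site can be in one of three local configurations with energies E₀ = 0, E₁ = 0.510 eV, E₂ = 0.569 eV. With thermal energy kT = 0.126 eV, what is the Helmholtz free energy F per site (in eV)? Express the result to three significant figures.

-0.00353 eV

Eᵢ/kT = 0, 4.0476, 4.5159.
Z = Σ e^(−Eᵢ/kT) = e^(−0) + e^(−4.0476) + e^(−4.5159) = 1.0000 + 0.017464 + 0.010934 = 1.0284.
F = −kT ln Z = −0.126 × ln(1.0284) = −0.126 × 0.028004 = -0.00353 eV.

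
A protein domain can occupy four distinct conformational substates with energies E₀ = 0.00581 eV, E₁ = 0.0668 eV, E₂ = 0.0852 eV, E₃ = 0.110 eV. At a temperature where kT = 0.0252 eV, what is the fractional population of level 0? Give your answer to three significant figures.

Eᵢ/kT = 0.23056, 2.6508, 3.3810, 4.3651.
Z = Σ e^(−Eᵢ/kT) = e^(−0.23056) + e^(−2.6508) + e^(−3.3810) + e^(−4.3651) = 0.79409 + 0.070595 + 0.034013 + 0.012713 = 0.91141.
P₀ = e^(−E₀/kT) / Z = 0.79409/0.91141 = 0.871.

0.871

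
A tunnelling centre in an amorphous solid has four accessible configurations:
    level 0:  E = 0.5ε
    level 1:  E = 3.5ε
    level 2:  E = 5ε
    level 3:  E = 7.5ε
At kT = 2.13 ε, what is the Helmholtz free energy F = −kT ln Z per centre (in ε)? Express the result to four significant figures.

-0.2210 ε

Eᵢ/kT = 0.234742, 1.64319, 2.34742, 3.52113.
Z = Σ e^(−Eᵢ/kT) = e^(−0.234742) + e^(−1.64319) + e^(−2.34742) + e^(−3.52113) = 0.790775 + 0.193362 + 0.0956155 + 0.0295660 = 1.10932.
F = −kT ln Z = −2.13 × ln(1.10932) = −2.13 × 0.103747 = -0.2210 ε.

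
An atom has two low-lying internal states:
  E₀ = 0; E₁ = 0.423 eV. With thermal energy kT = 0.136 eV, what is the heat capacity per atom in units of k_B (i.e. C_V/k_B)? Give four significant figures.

0.3953

Eᵢ/kT = 0, 3.11029.
Z = Σ e^(−Eᵢ/kT) = e^(−0) + e^(−3.11029) = 1.00000 + 0.0445880 = 1.04459.
⟨E⟩ = 0.0180556 eV, ⟨E²⟩ = 0.00763753 eV².
C_V/k_B = (⟨E²⟩ − ⟨E⟩²)/(kT)² = (0.00763753 − 0.000326005)/0.0184960 = 0.3953.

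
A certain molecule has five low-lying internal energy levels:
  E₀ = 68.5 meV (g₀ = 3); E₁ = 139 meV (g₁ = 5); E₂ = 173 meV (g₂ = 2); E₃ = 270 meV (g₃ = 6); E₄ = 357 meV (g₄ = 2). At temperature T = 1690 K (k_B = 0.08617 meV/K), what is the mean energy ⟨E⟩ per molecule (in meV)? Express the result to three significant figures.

k_BT = 0.08617 × 1690 K = 145.63 meV.
Eᵢ/kT = 0.47037, 0.95447, 1.1879, 1.8540, 2.4514.
Z = Σ gᵢe^(−Eᵢ/kT) = 3·e^(−0.47037) + 5·e^(−0.95447) + 2·e^(−1.1879) + 6·e^(−1.8540) + 2·e^(−2.4514) = 1.8743 + 1.9251 + 0.60972 + 0.93966 + 0.17235 = 5.5211.
⟨E⟩ = Σ Eᵢ gᵢe^(−Eᵢ/kT) / Z = (68.5·1.8743 + 139·1.9251 + 173·0.60972 + 270·0.93966 + 357·0.17235) / 5.5211 = 148 meV.

148 meV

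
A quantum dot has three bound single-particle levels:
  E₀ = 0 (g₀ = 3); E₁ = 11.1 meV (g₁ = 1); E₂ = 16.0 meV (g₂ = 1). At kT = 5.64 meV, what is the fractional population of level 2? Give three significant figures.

Eᵢ/kT = 0, 1.9681, 2.8369.
Z = Σ gᵢe^(−Eᵢ/kT) = 3·e^(−0) + 1·e^(−1.9681) + 1·e^(−2.8369) = 3.0000 + 0.13972 + 0.058607 = 3.1983.
P₂ = g₂ e^(−E₂/kT) / Z = 0.058607/3.1983 = 0.0183.

0.0183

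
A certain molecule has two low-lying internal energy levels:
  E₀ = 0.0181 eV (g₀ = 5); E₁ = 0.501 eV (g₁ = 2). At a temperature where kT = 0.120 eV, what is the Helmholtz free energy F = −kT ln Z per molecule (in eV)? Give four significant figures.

Eᵢ/kT = 0.150833, 4.17500.
Z = Σ gᵢe^(−Eᵢ/kT) = 5·e^(−0.150833) + 2·e^(−4.17500) = 4.29996 + 0.0307504 = 4.33071.
F = −kT ln Z = −0.120 × ln(4.33071) = −0.120 × 1.46573 = -0.1759 eV.

-0.1759 eV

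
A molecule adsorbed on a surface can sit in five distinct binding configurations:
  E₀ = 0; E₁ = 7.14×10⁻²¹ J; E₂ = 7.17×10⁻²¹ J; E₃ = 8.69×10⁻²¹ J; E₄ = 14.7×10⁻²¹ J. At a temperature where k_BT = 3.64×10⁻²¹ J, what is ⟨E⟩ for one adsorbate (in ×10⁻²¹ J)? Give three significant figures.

2.20 ×10⁻²¹ J

Eᵢ/kT = 0, 1.9615, 1.9698, 2.3874, 4.0385.
Z = Σ e^(−Eᵢ/kT) = e^(−0) + e^(−1.9615) + e^(−1.9698) + e^(−2.3874) + e^(−4.0385) = 1.0000 + 0.14065 + 0.13948 + 0.091868 + 0.017624 = 1.3896.
⟨E⟩ = Σ Eᵢ e^(−Eᵢ/kT) / Z = (0·1.0000 + 7.14·0.14065 + 7.17·0.13948 + 8.69·0.091868 + 14.7·0.017624) / 1.3896 = 2.20 ×10⁻²¹ J.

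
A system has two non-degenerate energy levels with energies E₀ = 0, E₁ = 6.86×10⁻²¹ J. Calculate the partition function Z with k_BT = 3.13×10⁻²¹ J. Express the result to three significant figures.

Eᵢ/kT = 0, 2.1917.
Z = Σ e^(−Eᵢ/kT) = e^(−0) + e^(−2.1917) = 1.0000 + 0.11173 = 1.1117.

Z = 1.11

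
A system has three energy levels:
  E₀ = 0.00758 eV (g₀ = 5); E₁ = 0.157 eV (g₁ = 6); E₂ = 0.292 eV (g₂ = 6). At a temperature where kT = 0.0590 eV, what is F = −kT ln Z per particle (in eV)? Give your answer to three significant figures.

-0.0933 eV

Eᵢ/kT = 0.12847, 2.6610, 4.9492.
Z = Σ gᵢe^(−Eᵢ/kT) = 5·e^(−0.12847) + 6·e^(−2.6610) + 6·e^(−4.9492) = 4.3972 + 0.41927 + 0.042534 = 4.8590.
F = −kT ln Z = −0.0590 × ln(4.8590) = −0.0590 × 1.5808 = -0.0933 eV.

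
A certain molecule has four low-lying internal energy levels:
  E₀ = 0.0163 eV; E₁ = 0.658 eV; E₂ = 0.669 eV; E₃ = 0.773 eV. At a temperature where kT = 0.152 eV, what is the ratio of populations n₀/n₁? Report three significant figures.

68.1

n₀/n₁ = exp[−(E₀−E₁)/kT] = exp(−(-0.6417 eV)/(0.152 eV)) = exp(4.2217) = 68.1.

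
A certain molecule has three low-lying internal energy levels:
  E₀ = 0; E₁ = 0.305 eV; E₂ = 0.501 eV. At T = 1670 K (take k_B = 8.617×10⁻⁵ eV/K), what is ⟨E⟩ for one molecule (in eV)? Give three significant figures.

k_BT = 8.617×10⁻⁵ × 1670 K = 0.14390 eV.
Eᵢ/kT = 0, 2.1195, 3.4816.
Z = Σ e^(−Eᵢ/kT) = e^(−0) + e^(−2.1195) + e^(−3.4816) = 1.0000 + 0.12009 + 0.030758 = 1.1508.
⟨E⟩ = Σ Eᵢ e^(−Eᵢ/kT) / Z = (0·1.0000 + 0.305·0.12009 + 0.501·0.030758) / 1.1508 = 0.0452 eV.

0.0452 eV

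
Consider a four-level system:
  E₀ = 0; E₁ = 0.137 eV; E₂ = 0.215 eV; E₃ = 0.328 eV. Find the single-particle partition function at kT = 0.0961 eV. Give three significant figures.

Z = 1.38

Eᵢ/kT = 0, 1.4256, 2.2373, 3.4131.
Z = Σ e^(−Eᵢ/kT) = e^(−0) + e^(−1.4256) + e^(−2.2373) + e^(−3.4131) = 1.0000 + 0.24036 + 0.10675 + 0.032939 = 1.3800.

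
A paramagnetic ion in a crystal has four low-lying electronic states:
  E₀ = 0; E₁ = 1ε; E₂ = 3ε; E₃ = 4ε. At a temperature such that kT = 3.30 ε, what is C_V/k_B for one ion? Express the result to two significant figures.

0.19

Eᵢ/kT = 0, 0.3030, 0.9091, 1.212.
Z = Σ e^(−Eᵢ/kT) = e^(−0) + e^(−0.3030) + e^(−0.9091) + e^(−1.212) = 1.000 + 0.7386 + 0.4029 + 0.2976 = 2.439.
⟨E⟩ = 1.286 ε, ⟨E²⟩ = 3.742 ε².
C_V/k_B = (⟨E²⟩ − ⟨E⟩²)/(kT)² = (3.742 − 1.654)/10.89 = 0.19.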